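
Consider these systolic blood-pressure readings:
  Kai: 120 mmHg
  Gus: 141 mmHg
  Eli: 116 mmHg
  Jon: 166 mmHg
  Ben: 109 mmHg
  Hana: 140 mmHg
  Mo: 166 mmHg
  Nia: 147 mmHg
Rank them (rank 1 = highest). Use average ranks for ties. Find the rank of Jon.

Sorted (descending): 166, 166, 147, 141, 140, 120, 116, 109
The 2 values of 166 occupy positions 1–2 → average rank (1+2)/2 = 1.5.
Jon has value 166 mmHg → rank 1.5.

1.5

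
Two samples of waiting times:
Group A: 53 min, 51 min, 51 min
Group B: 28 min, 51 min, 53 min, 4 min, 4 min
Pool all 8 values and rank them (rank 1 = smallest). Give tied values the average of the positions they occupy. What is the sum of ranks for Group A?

Sorted (ascending): 4, 4, 28, 51, 51, 51, 53, 53
The 2 values of 4 occupy positions 1–2 → average rank (1+2)/2 = 1.5.
The 3 values of 51 occupy positions 4–6 → average rank 5.
The 2 values of 53 occupy positions 7–8 → average rank (7+8)/2 = 7.5.
Group A values → pooled ranks: 53→7.5, 51→5, 51→5
Rank sum = 7.5 + 5 + 5 = 17.5

17.5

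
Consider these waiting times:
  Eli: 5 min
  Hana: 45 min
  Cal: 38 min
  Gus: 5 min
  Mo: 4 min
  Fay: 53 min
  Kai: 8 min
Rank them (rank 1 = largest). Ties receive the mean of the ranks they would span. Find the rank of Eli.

Sorted (descending): 53, 45, 38, 8, 5, 5, 4
The 2 values of 5 occupy positions 5–6 → average rank (5+6)/2 = 5.5.
Eli has value 5 min → rank 5.5.

5.5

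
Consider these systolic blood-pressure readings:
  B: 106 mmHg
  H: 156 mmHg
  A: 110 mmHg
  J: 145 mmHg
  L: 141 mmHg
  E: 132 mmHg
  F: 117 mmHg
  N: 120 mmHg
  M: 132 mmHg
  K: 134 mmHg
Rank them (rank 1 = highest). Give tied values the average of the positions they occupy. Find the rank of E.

5.5

Sorted (descending): 156, 145, 141, 134, 132, 132, 120, 117, 110, 106
The 2 values of 132 occupy positions 5–6 → average rank (5+6)/2 = 5.5.
E has value 132 mmHg → rank 5.5.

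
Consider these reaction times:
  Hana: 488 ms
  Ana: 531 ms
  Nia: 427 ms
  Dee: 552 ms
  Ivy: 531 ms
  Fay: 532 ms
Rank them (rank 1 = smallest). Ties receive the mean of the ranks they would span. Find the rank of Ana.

Sorted (ascending): 427, 488, 531, 531, 532, 552
The 2 values of 531 occupy positions 3–4 → average rank (3+4)/2 = 3.5.
Ana has value 531 ms → rank 3.5.

3.5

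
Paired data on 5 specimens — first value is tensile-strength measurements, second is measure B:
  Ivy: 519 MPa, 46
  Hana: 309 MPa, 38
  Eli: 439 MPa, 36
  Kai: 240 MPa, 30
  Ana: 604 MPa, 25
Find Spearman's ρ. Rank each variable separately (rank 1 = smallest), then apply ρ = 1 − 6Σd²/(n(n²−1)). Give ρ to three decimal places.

-0.100

Ranks of variable 1: 4, 2, 3, 1, 5
Ranks of variable 2: 5, 4, 3, 2, 1
d = r₁ − r₂: -1, -2, 0, -1, 4
d²: 1, 4, 0, 1, 16; Σd² = 22
ρ = 1 − 6·22/(5·24) = 1 − 132/120 = -0.100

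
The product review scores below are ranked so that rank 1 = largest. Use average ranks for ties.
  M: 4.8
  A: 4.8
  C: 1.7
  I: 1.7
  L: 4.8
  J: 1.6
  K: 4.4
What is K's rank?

4

Sorted (descending): 4.8, 4.8, 4.8, 4.4, 1.7, 1.7, 1.6
The 3 values of 4.8 occupy positions 1–3 → average rank 2.
The 2 values of 1.7 occupy positions 5–6 → average rank (5+6)/2 = 5.5.
K has value 4.4 → rank 4.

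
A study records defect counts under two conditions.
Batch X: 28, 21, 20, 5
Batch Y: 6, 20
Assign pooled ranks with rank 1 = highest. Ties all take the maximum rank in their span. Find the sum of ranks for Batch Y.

Sorted (descending): 28, 21, 20, 20, 6, 5
The 2 values of 20 occupy positions 3–4 → each gets rank 4.
Batch Y values → pooled ranks: 6→5, 20→4
Rank sum = 5 + 4 = 9

9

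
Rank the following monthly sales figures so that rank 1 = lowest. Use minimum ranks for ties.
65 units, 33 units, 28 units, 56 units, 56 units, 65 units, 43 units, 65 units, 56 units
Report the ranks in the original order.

7, 2, 1, 4, 4, 7, 3, 7, 4

Sorted (ascending): 28, 33, 43, 56, 56, 56, 65, 65, 65
The 3 values of 56 occupy positions 4–6 → each gets rank 4.
The 3 values of 65 occupy positions 7–9 → each gets rank 7.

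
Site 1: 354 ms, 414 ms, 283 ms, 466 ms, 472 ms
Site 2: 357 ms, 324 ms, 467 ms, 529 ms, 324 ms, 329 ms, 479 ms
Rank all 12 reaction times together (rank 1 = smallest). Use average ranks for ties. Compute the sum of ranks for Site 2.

Sorted (ascending): 283, 324, 324, 329, 354, 357, 414, 466, 467, 472, 479, 529
The 2 values of 324 occupy positions 2–3 → average rank (2+3)/2 = 2.5.
Site 2 values → pooled ranks: 357→6, 324→2.5, 467→9, 529→12, 324→2.5, 329→4, 479→11
Rank sum = 6 + 2.5 + 9 + 12 + 2.5 + 4 + 11 = 47

47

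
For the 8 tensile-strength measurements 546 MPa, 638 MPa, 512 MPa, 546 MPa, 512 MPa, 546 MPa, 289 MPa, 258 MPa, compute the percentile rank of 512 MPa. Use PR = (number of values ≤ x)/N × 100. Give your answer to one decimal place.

N = 8.
Strictly below 512: 2. Equal to 512: 2.
PR = 4/8 × 100 = 50.0

50.0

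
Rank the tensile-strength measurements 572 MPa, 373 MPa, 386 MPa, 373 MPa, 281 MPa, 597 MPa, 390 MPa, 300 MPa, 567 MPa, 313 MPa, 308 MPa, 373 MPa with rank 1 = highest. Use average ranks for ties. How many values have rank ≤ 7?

8

Sorted (descending): 597, 572, 567, 390, 386, 373, 373, 373, 313, 308, 300, 281
The 3 values of 373 occupy positions 6–8 → average rank 7.
Ranks ≤ 7: {1, 2, 3, 4, 5, 7, 7, 7} → 8 values.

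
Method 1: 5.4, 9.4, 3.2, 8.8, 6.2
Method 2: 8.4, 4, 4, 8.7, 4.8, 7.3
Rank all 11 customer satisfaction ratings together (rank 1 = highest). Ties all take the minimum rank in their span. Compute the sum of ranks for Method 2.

38

Sorted (descending): 9.4, 8.8, 8.7, 8.4, 7.3, 6.2, 5.4, 4.8, 4, 4, 3.2
The 2 values of 4 occupy positions 9–10 → each gets rank 9.
Method 2 values → pooled ranks: 8.4→4, 4→9, 4→9, 8.7→3, 4.8→8, 7.3→5
Rank sum = 4 + 9 + 9 + 3 + 8 + 5 = 38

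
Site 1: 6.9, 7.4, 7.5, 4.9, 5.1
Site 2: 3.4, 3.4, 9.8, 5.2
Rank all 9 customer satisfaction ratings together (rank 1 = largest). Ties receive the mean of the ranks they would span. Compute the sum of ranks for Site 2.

Sorted (descending): 9.8, 7.5, 7.4, 6.9, 5.2, 5.1, 4.9, 3.4, 3.4
The 2 values of 3.4 occupy positions 8–9 → average rank (8+9)/2 = 8.5.
Site 2 values → pooled ranks: 3.4→8.5, 3.4→8.5, 9.8→1, 5.2→5
Rank sum = 8.5 + 8.5 + 1 + 5 = 23

23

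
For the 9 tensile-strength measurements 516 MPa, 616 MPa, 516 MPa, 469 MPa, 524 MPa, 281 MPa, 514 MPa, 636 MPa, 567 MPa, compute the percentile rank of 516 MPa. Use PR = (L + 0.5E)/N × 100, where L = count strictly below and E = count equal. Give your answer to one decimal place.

N = 9.
Strictly below 516: 3. Equal to 516: 2.
PR = (3 + 0.5·2)/9 × 100 = 44.4

44.4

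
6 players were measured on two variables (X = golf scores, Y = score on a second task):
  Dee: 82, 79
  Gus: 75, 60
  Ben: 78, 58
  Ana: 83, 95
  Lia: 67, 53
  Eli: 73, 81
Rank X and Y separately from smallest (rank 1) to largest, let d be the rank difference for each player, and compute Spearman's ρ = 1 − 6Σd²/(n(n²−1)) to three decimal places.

Ranks of variable 1: 5, 3, 4, 6, 1, 2
Ranks of variable 2: 4, 3, 2, 6, 1, 5
d = r₁ − r₂: 1, 0, 2, 0, 0, -3
d²: 1, 0, 4, 0, 0, 9; Σd² = 14
ρ = 1 − 6·14/(6·35) = 1 − 84/210 = 0.600

0.600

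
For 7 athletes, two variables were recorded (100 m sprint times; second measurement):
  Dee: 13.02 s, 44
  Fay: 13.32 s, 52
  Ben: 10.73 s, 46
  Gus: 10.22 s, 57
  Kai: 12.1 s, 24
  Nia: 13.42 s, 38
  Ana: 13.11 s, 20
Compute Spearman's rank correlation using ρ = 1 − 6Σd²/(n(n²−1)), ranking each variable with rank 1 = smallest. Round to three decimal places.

-0.393

Ranks of variable 1: 4, 6, 2, 1, 3, 7, 5
Ranks of variable 2: 4, 6, 5, 7, 2, 3, 1
d = r₁ − r₂: 0, 0, -3, -6, 1, 4, 4
d²: 0, 0, 9, 36, 1, 16, 16; Σd² = 78
ρ = 1 − 6·78/(7·48) = 1 − 468/336 = -0.393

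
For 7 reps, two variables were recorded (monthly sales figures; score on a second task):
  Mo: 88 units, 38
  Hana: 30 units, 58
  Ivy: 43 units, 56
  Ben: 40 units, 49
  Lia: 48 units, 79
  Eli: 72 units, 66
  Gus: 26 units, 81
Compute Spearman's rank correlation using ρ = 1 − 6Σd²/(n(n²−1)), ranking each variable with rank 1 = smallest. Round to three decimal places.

-0.429

Ranks of variable 1: 7, 2, 4, 3, 5, 6, 1
Ranks of variable 2: 1, 4, 3, 2, 6, 5, 7
d = r₁ − r₂: 6, -2, 1, 1, -1, 1, -6
d²: 36, 4, 1, 1, 1, 1, 36; Σd² = 80
ρ = 1 − 6·80/(7·48) = 1 − 480/336 = -0.429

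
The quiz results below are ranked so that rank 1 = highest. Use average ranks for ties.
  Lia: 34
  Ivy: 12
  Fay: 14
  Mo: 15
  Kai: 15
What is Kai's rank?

Sorted (descending): 34, 15, 15, 14, 12
The 2 values of 15 occupy positions 2–3 → average rank (2+3)/2 = 2.5.
Kai has value 15 → rank 2.5.

2.5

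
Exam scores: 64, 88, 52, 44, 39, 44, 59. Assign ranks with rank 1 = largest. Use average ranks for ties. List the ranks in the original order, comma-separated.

Sorted (descending): 88, 64, 59, 52, 44, 44, 39
The 2 values of 44 occupy positions 5–6 → average rank (5+6)/2 = 5.5.

2, 1, 4, 5.5, 7, 5.5, 3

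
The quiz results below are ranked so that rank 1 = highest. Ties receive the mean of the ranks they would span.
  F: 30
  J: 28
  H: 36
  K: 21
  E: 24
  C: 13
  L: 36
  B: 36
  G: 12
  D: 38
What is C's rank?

Sorted (descending): 38, 36, 36, 36, 30, 28, 24, 21, 13, 12
The 3 values of 36 occupy positions 2–4 → average rank 3.
C has value 13 → rank 9.

9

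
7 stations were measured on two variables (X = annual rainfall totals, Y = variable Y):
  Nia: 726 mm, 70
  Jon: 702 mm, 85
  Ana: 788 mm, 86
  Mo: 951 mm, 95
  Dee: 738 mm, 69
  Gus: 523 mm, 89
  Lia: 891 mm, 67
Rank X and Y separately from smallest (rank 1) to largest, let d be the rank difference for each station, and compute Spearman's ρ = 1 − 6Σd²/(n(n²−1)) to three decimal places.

-0.036

Ranks of variable 1: 3, 2, 5, 7, 4, 1, 6
Ranks of variable 2: 3, 4, 5, 7, 2, 6, 1
d = r₁ − r₂: 0, -2, 0, 0, 2, -5, 5
d²: 0, 4, 0, 0, 4, 25, 25; Σd² = 58
ρ = 1 − 6·58/(7·48) = 1 − 348/336 = -0.036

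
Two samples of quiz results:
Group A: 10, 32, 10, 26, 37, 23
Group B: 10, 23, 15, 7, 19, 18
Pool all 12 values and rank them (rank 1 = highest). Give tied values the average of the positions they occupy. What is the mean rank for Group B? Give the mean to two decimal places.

Sorted (descending): 37, 32, 26, 23, 23, 19, 18, 15, 10, 10, 10, 7
The 2 values of 23 occupy positions 4–5 → average rank (4+5)/2 = 4.5.
The 3 values of 10 occupy positions 9–11 → average rank 10.
Group B values → pooled ranks: 10→10, 23→4.5, 15→8, 7→12, 19→6, 18→7
Mean rank = (10 + 4.5 + 8 + 12 + 6 + 7) / 6 = 7.92

7.92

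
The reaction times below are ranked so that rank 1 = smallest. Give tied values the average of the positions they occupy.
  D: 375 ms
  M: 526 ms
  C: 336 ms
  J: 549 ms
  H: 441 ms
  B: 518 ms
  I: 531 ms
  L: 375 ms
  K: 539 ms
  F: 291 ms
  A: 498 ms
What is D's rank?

Sorted (ascending): 291, 336, 375, 375, 441, 498, 518, 526, 531, 539, 549
The 2 values of 375 occupy positions 3–4 → average rank (3+4)/2 = 3.5.
D has value 375 ms → rank 3.5.

3.5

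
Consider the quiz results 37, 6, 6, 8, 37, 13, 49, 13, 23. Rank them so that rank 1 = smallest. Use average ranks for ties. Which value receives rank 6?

23

Sorted (ascending): 6, 6, 8, 13, 13, 23, 37, 37, 49
The 2 values of 6 occupy positions 1–2 → average rank (1+2)/2 = 1.5.
The 2 values of 13 occupy positions 4–5 → average rank (4+5)/2 = 4.5.
The 2 values of 37 occupy positions 7–8 → average rank (7+8)/2 = 7.5.
Rank 6 → value 23.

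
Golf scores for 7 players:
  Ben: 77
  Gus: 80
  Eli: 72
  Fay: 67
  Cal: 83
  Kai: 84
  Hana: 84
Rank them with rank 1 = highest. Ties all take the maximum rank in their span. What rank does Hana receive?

Sorted (descending): 84, 84, 83, 80, 77, 72, 67
The 2 values of 84 occupy positions 1–2 → each gets rank 2.
Hana has value 84 → rank 2.

2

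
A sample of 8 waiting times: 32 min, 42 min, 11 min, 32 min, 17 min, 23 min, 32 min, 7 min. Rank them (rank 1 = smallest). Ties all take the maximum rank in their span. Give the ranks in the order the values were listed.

7, 8, 2, 7, 3, 4, 7, 1

Sorted (ascending): 7, 11, 17, 23, 32, 32, 32, 42
The 3 values of 32 occupy positions 5–7 → each gets rank 7.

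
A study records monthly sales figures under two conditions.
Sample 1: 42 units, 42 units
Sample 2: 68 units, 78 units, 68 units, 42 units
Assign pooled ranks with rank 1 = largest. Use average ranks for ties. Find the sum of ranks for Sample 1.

10

Sorted (descending): 78, 68, 68, 42, 42, 42
The 2 values of 68 occupy positions 2–3 → average rank (2+3)/2 = 2.5.
The 3 values of 42 occupy positions 4–6 → average rank 5.
Sample 1 values → pooled ranks: 42→5, 42→5
Rank sum = 5 + 5 = 10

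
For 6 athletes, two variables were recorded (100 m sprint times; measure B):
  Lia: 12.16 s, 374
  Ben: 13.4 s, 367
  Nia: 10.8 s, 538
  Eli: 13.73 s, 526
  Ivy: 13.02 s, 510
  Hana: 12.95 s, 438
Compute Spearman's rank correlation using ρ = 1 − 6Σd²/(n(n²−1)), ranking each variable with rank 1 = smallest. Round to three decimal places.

-0.200

Ranks of variable 1: 2, 5, 1, 6, 4, 3
Ranks of variable 2: 2, 1, 6, 5, 4, 3
d = r₁ − r₂: 0, 4, -5, 1, 0, 0
d²: 0, 16, 25, 1, 0, 0; Σd² = 42
ρ = 1 − 6·42/(6·35) = 1 − 252/210 = -0.200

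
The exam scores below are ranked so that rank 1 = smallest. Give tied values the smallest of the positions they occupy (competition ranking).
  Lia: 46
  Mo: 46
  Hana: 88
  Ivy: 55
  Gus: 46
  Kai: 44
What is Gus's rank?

2

Sorted (ascending): 44, 46, 46, 46, 55, 88
The 3 values of 46 occupy positions 2–4 → each gets rank 2.
Gus has value 46 → rank 2.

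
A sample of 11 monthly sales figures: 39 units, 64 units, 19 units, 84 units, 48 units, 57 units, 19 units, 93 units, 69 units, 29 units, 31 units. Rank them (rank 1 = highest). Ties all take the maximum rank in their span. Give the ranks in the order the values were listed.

7, 4, 11, 2, 6, 5, 11, 1, 3, 9, 8

Sorted (descending): 93, 84, 69, 64, 57, 48, 39, 31, 29, 19, 19
The 2 values of 19 occupy positions 10–11 → each gets rank 11.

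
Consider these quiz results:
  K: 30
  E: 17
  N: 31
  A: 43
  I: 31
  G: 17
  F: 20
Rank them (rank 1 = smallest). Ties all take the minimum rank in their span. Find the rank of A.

7

Sorted (ascending): 17, 17, 20, 30, 31, 31, 43
The 2 values of 17 occupy positions 1–2 → each gets rank 1.
The 2 values of 31 occupy positions 5–6 → each gets rank 5.
A has value 43 → rank 7.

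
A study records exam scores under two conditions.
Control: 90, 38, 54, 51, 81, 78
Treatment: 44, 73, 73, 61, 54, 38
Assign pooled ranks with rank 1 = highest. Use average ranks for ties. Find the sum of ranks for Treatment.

Sorted (descending): 90, 81, 78, 73, 73, 61, 54, 54, 51, 44, 38, 38
The 2 values of 73 occupy positions 4–5 → average rank (4+5)/2 = 4.5.
The 2 values of 54 occupy positions 7–8 → average rank (7+8)/2 = 7.5.
The 2 values of 38 occupy positions 11–12 → average rank (11+12)/2 = 11.5.
Treatment values → pooled ranks: 44→10, 73→4.5, 73→4.5, 61→6, 54→7.5, 38→11.5
Rank sum = 10 + 4.5 + 4.5 + 6 + 7.5 + 11.5 = 44

44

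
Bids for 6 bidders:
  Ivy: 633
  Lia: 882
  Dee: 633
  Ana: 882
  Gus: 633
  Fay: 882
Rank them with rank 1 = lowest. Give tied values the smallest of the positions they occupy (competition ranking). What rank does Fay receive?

Sorted (ascending): 633, 633, 633, 882, 882, 882
The 3 values of 633 occupy positions 1–3 → each gets rank 1.
The 3 values of 882 occupy positions 4–6 → each gets rank 4.
Fay has value 882 → rank 4.

4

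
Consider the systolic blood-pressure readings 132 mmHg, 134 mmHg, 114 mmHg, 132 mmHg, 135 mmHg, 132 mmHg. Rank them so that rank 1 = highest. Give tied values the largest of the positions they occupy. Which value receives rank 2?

134

Sorted (descending): 135, 134, 132, 132, 132, 114
The 3 values of 132 occupy positions 3–5 → each gets rank 5.
Rank 2 → value 134.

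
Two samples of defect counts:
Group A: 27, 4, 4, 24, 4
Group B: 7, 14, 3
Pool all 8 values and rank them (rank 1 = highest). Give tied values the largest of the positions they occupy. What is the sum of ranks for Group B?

Sorted (descending): 27, 24, 14, 7, 4, 4, 4, 3
The 3 values of 4 occupy positions 5–7 → each gets rank 7.
Group B values → pooled ranks: 7→4, 14→3, 3→8
Rank sum = 4 + 3 + 8 = 15

15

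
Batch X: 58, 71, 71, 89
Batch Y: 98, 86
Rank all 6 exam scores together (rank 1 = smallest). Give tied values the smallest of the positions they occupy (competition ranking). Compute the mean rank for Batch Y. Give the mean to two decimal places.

5.00

Sorted (ascending): 58, 71, 71, 86, 89, 98
The 2 values of 71 occupy positions 2–3 → each gets rank 2.
Batch Y values → pooled ranks: 98→6, 86→4
Mean rank = (6 + 4) / 2 = 5.00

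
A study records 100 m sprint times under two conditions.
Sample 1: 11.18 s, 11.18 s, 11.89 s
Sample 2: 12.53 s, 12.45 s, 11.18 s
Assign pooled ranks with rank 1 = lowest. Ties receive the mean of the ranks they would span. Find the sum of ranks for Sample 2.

13

Sorted (ascending): 11.18, 11.18, 11.18, 11.89, 12.45, 12.53
The 3 values of 11.18 occupy positions 1–3 → average rank 2.
Sample 2 values → pooled ranks: 12.53→6, 12.45→5, 11.18→2
Rank sum = 6 + 5 + 2 = 13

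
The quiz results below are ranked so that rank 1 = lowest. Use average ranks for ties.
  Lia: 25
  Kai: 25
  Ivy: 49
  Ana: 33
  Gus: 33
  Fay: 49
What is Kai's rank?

Sorted (ascending): 25, 25, 33, 33, 49, 49
The 2 values of 25 occupy positions 1–2 → average rank (1+2)/2 = 1.5.
The 2 values of 33 occupy positions 3–4 → average rank (3+4)/2 = 3.5.
The 2 values of 49 occupy positions 5–6 → average rank (5+6)/2 = 5.5.
Kai has value 25 → rank 1.5.

1.5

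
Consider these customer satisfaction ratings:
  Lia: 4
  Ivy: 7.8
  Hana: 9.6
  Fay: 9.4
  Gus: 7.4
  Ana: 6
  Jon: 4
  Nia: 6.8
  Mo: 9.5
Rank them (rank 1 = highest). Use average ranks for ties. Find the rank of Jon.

Sorted (descending): 9.6, 9.5, 9.4, 7.8, 7.4, 6.8, 6, 4, 4
The 2 values of 4 occupy positions 8–9 → average rank (8+9)/2 = 8.5.
Jon has value 4 → rank 8.5.

8.5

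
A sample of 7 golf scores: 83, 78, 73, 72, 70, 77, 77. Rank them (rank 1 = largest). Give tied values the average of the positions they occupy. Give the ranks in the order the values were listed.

Sorted (descending): 83, 78, 77, 77, 73, 72, 70
The 2 values of 77 occupy positions 3–4 → average rank (3+4)/2 = 3.5.

1, 2, 5, 6, 7, 3.5, 3.5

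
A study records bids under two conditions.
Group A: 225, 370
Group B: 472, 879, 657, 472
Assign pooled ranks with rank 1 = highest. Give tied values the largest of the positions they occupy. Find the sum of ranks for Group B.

Sorted (descending): 879, 657, 472, 472, 370, 225
The 2 values of 472 occupy positions 3–4 → each gets rank 4.
Group B values → pooled ranks: 472→4, 879→1, 657→2, 472→4
Rank sum = 4 + 1 + 2 + 4 = 11

11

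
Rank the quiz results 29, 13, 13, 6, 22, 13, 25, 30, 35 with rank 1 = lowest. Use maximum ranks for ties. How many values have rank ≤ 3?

1

Sorted (ascending): 6, 13, 13, 13, 22, 25, 29, 30, 35
The 3 values of 13 occupy positions 2–4 → each gets rank 4.
Ranks ≤ 3: {1} → 1 value.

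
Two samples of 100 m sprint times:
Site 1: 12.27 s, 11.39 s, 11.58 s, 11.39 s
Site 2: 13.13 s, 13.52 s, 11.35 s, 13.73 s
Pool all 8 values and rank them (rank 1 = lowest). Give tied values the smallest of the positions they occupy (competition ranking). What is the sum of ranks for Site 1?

Sorted (ascending): 11.35, 11.39, 11.39, 11.58, 12.27, 13.13, 13.52, 13.73
The 2 values of 11.39 occupy positions 2–3 → each gets rank 2.
Site 1 values → pooled ranks: 12.27→5, 11.39→2, 11.58→4, 11.39→2
Rank sum = 5 + 2 + 4 + 2 = 13

13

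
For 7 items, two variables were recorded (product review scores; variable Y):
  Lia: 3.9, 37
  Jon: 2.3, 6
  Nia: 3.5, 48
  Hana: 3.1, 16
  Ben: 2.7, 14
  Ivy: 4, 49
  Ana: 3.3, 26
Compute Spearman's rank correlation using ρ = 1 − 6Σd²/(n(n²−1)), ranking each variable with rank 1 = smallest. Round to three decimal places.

Ranks of variable 1: 6, 1, 5, 3, 2, 7, 4
Ranks of variable 2: 5, 1, 6, 3, 2, 7, 4
d = r₁ − r₂: 1, 0, -1, 0, 0, 0, 0
d²: 1, 0, 1, 0, 0, 0, 0; Σd² = 2
ρ = 1 − 6·2/(7·48) = 1 − 12/336 = 0.964

0.964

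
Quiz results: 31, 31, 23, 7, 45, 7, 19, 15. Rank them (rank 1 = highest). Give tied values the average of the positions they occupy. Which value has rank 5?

Sorted (descending): 45, 31, 31, 23, 19, 15, 7, 7
The 2 values of 31 occupy positions 2–3 → average rank (2+3)/2 = 2.5.
The 2 values of 7 occupy positions 7–8 → average rank (7+8)/2 = 7.5.
Rank 5 → value 19.

19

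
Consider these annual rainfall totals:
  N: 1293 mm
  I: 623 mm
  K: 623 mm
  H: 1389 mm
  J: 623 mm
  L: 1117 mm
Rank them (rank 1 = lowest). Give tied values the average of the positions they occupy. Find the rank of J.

2

Sorted (ascending): 623, 623, 623, 1117, 1293, 1389
The 3 values of 623 occupy positions 1–3 → average rank 2.
J has value 623 mm → rank 2.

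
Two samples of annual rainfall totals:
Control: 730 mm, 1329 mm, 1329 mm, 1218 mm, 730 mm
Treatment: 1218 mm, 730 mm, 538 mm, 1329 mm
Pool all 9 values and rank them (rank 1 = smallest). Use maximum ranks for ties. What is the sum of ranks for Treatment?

Sorted (ascending): 538, 730, 730, 730, 1218, 1218, 1329, 1329, 1329
The 3 values of 730 occupy positions 2–4 → each gets rank 4.
The 2 values of 1218 occupy positions 5–6 → each gets rank 6.
The 3 values of 1329 occupy positions 7–9 → each gets rank 9.
Treatment values → pooled ranks: 1218→6, 730→4, 538→1, 1329→9
Rank sum = 6 + 4 + 1 + 9 = 20

20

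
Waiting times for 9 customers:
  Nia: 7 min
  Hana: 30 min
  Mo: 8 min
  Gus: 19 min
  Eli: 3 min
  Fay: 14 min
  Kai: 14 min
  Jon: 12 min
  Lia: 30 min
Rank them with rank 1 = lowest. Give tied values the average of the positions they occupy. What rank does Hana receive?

Sorted (ascending): 3, 7, 8, 12, 14, 14, 19, 30, 30
The 2 values of 14 occupy positions 5–6 → average rank (5+6)/2 = 5.5.
The 2 values of 30 occupy positions 8–9 → average rank (8+9)/2 = 8.5.
Hana has value 30 min → rank 8.5.

8.5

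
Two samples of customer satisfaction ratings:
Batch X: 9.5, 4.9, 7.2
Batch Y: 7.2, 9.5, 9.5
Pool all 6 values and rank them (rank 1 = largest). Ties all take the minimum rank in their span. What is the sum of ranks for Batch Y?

Sorted (descending): 9.5, 9.5, 9.5, 7.2, 7.2, 4.9
The 3 values of 9.5 occupy positions 1–3 → each gets rank 1.
The 2 values of 7.2 occupy positions 4–5 → each gets rank 4.
Batch Y values → pooled ranks: 7.2→4, 9.5→1, 9.5→1
Rank sum = 4 + 1 + 1 = 6

6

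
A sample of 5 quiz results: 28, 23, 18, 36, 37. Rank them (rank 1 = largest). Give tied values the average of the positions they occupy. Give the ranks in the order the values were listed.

3, 4, 5, 2, 1

Sorted (descending): 37, 36, 28, 23, 18
No ties — each value takes its position as its rank.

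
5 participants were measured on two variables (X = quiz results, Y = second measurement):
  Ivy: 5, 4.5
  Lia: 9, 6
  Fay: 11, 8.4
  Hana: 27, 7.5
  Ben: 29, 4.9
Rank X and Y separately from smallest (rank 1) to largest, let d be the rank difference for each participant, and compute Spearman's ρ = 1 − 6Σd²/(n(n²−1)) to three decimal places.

0.300

Ranks of variable 1: 1, 2, 3, 4, 5
Ranks of variable 2: 1, 3, 5, 4, 2
d = r₁ − r₂: 0, -1, -2, 0, 3
d²: 0, 1, 4, 0, 9; Σd² = 14
ρ = 1 − 6·14/(5·24) = 1 − 84/120 = 0.300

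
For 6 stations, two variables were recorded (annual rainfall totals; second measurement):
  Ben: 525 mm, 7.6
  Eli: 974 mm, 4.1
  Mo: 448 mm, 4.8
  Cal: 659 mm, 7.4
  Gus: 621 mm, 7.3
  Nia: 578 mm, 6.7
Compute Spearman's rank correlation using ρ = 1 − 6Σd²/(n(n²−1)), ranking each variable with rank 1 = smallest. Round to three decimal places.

Ranks of variable 1: 2, 6, 1, 5, 4, 3
Ranks of variable 2: 6, 1, 2, 5, 4, 3
d = r₁ − r₂: -4, 5, -1, 0, 0, 0
d²: 16, 25, 1, 0, 0, 0; Σd² = 42
ρ = 1 − 6·42/(6·35) = 1 − 252/210 = -0.200

-0.200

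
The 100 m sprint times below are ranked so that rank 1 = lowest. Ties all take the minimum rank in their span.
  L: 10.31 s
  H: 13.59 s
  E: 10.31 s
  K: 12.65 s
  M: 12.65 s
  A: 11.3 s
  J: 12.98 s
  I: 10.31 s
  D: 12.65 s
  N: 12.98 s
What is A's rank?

4

Sorted (ascending): 10.31, 10.31, 10.31, 11.3, 12.65, 12.65, 12.65, 12.98, 12.98, 13.59
The 3 values of 10.31 occupy positions 1–3 → each gets rank 1.
The 3 values of 12.65 occupy positions 5–7 → each gets rank 5.
The 2 values of 12.98 occupy positions 8–9 → each gets rank 8.
A has value 11.3 s → rank 4.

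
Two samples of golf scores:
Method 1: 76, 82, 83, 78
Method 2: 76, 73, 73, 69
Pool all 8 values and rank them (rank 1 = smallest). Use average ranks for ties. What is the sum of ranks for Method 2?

10.5

Sorted (ascending): 69, 73, 73, 76, 76, 78, 82, 83
The 2 values of 73 occupy positions 2–3 → average rank (2+3)/2 = 2.5.
The 2 values of 76 occupy positions 4–5 → average rank (4+5)/2 = 4.5.
Method 2 values → pooled ranks: 76→4.5, 73→2.5, 73→2.5, 69→1
Rank sum = 4.5 + 2.5 + 2.5 + 1 = 10.5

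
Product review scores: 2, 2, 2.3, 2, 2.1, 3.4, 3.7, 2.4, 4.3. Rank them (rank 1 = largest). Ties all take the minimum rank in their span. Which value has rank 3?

3.4

Sorted (descending): 4.3, 3.7, 3.4, 2.4, 2.3, 2.1, 2, 2, 2
The 3 values of 2 occupy positions 7–9 → each gets rank 7.
Rank 3 → value 3.4.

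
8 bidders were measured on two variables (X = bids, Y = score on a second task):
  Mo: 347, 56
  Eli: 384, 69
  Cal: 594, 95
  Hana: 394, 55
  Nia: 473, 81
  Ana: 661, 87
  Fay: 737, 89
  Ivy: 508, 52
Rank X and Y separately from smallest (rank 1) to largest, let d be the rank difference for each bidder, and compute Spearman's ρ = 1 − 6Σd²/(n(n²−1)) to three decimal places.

Ranks of variable 1: 1, 2, 6, 3, 4, 7, 8, 5
Ranks of variable 2: 3, 4, 8, 2, 5, 6, 7, 1
d = r₁ − r₂: -2, -2, -2, 1, -1, 1, 1, 4
d²: 4, 4, 4, 1, 1, 1, 1, 16; Σd² = 32
ρ = 1 − 6·32/(8·63) = 1 − 192/504 = 0.619

0.619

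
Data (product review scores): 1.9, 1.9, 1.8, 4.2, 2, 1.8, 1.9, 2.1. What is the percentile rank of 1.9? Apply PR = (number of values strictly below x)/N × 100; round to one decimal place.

25.0

N = 8.
Strictly below 1.9: 2. Equal to 1.9: 3.
PR = 2/8 × 100 = 25.0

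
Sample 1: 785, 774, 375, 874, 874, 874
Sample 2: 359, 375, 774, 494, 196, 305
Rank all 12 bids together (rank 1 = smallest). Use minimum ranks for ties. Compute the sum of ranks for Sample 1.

50

Sorted (ascending): 196, 305, 359, 375, 375, 494, 774, 774, 785, 874, 874, 874
The 2 values of 375 occupy positions 4–5 → each gets rank 4.
The 2 values of 774 occupy positions 7–8 → each gets rank 7.
The 3 values of 874 occupy positions 10–12 → each gets rank 10.
Sample 1 values → pooled ranks: 785→9, 774→7, 375→4, 874→10, 874→10, 874→10
Rank sum = 9 + 7 + 4 + 10 + 10 + 10 = 50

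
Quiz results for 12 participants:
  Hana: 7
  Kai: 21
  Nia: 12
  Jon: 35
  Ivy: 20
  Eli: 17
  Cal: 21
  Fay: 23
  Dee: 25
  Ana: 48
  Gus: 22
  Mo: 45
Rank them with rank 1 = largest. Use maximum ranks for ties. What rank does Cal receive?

8

Sorted (descending): 48, 45, 35, 25, 23, 22, 21, 21, 20, 17, 12, 7
The 2 values of 21 occupy positions 7–8 → each gets rank 8.
Cal has value 21 → rank 8.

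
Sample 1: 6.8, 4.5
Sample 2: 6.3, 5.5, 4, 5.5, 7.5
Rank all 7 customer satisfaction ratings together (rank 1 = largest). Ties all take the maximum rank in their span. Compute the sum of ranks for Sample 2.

21

Sorted (descending): 7.5, 6.8, 6.3, 5.5, 5.5, 4.5, 4
The 2 values of 5.5 occupy positions 4–5 → each gets rank 5.
Sample 2 values → pooled ranks: 6.3→3, 5.5→5, 4→7, 5.5→5, 7.5→1
Rank sum = 3 + 5 + 7 + 5 + 1 = 21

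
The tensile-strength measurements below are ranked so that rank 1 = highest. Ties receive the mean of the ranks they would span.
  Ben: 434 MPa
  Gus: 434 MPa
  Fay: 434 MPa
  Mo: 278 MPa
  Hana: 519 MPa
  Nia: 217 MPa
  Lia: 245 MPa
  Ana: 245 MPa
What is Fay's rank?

Sorted (descending): 519, 434, 434, 434, 278, 245, 245, 217
The 3 values of 434 occupy positions 2–4 → average rank 3.
The 2 values of 245 occupy positions 6–7 → average rank (6+7)/2 = 6.5.
Fay has value 434 MPa → rank 3.

3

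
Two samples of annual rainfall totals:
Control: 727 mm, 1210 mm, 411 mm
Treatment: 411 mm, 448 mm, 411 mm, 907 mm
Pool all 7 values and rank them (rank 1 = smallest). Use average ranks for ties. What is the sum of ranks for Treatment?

Sorted (ascending): 411, 411, 411, 448, 727, 907, 1210
The 3 values of 411 occupy positions 1–3 → average rank 2.
Treatment values → pooled ranks: 411→2, 448→4, 411→2, 907→6
Rank sum = 2 + 4 + 2 + 6 = 14

14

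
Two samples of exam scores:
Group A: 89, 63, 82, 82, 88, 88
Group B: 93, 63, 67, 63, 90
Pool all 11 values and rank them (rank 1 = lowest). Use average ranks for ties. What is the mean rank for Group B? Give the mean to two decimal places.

5.80

Sorted (ascending): 63, 63, 63, 67, 82, 82, 88, 88, 89, 90, 93
The 3 values of 63 occupy positions 1–3 → average rank 2.
The 2 values of 82 occupy positions 5–6 → average rank (5+6)/2 = 5.5.
The 2 values of 88 occupy positions 7–8 → average rank (7+8)/2 = 7.5.
Group B values → pooled ranks: 93→11, 63→2, 67→4, 63→2, 90→10
Mean rank = (11 + 2 + 4 + 2 + 10) / 5 = 5.80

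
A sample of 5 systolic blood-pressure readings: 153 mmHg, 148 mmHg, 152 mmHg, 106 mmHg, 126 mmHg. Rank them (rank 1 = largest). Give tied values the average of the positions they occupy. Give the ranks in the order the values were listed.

Sorted (descending): 153, 152, 148, 126, 106
No ties — each value takes its position as its rank.

1, 3, 2, 5, 4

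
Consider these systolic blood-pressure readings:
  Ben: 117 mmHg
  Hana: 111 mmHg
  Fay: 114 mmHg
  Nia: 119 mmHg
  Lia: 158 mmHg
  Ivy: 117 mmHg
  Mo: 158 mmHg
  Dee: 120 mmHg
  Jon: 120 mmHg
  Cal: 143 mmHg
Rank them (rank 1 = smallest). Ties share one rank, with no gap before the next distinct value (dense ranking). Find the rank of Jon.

Sorted (ascending): 111, 114, 117, 117, 119, 120, 120, 143, 158, 158
The 2 values of 117 share dense rank 3.
The 2 values of 120 share dense rank 5.
The 2 values of 158 share dense rank 7.
Remaining distinct values take the next consecutive integers.
Jon has value 120 mmHg → rank 5.

5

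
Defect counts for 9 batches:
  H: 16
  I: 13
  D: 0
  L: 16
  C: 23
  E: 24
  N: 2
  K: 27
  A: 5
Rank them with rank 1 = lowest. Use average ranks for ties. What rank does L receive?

5.5

Sorted (ascending): 0, 2, 5, 13, 16, 16, 23, 24, 27
The 2 values of 16 occupy positions 5–6 → average rank (5+6)/2 = 5.5.
L has value 16 → rank 5.5.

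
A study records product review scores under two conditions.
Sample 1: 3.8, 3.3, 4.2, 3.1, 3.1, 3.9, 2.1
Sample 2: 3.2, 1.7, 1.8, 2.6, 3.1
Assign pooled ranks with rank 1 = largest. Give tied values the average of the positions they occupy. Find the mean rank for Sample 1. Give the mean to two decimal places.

4.86

Sorted (descending): 4.2, 3.9, 3.8, 3.3, 3.2, 3.1, 3.1, 3.1, 2.6, 2.1, 1.8, 1.7
The 3 values of 3.1 occupy positions 6–8 → average rank 7.
Sample 1 values → pooled ranks: 3.8→3, 3.3→4, 4.2→1, 3.1→7, 3.1→7, 3.9→2, 2.1→10
Mean rank = (3 + 4 + 1 + 7 + 7 + 2 + 10) / 7 = 4.86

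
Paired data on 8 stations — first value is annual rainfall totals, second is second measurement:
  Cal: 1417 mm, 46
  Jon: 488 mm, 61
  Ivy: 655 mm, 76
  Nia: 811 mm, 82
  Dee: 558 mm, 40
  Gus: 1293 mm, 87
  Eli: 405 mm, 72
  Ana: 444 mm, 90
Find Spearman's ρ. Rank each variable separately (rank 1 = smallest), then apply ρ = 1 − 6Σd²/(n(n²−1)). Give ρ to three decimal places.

-0.071

Ranks of variable 1: 8, 3, 5, 6, 4, 7, 1, 2
Ranks of variable 2: 2, 3, 5, 6, 1, 7, 4, 8
d = r₁ − r₂: 6, 0, 0, 0, 3, 0, -3, -6
d²: 36, 0, 0, 0, 9, 0, 9, 36; Σd² = 90
ρ = 1 − 6·90/(8·63) = 1 − 540/504 = -0.071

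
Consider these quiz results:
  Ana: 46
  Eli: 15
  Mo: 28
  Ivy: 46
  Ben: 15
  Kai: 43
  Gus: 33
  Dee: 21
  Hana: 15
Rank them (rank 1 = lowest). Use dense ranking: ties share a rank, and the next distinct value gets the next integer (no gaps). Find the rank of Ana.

Sorted (ascending): 15, 15, 15, 21, 28, 33, 43, 46, 46
The 3 values of 15 share dense rank 1.
The 2 values of 46 share dense rank 6.
Remaining distinct values take the next consecutive integers.
Ana has value 46 → rank 6.

6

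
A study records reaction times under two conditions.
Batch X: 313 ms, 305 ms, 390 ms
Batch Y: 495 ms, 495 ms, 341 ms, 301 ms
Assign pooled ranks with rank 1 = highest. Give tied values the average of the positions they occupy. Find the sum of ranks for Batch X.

Sorted (descending): 495, 495, 390, 341, 313, 305, 301
The 2 values of 495 occupy positions 1–2 → average rank (1+2)/2 = 1.5.
Batch X values → pooled ranks: 313→5, 305→6, 390→3
Rank sum = 5 + 6 + 3 = 14

14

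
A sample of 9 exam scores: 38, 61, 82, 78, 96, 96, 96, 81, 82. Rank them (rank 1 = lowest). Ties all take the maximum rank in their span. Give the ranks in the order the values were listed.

Sorted (ascending): 38, 61, 78, 81, 82, 82, 96, 96, 96
The 2 values of 82 occupy positions 5–6 → each gets rank 6.
The 3 values of 96 occupy positions 7–9 → each gets rank 9.

1, 2, 6, 3, 9, 9, 9, 4, 6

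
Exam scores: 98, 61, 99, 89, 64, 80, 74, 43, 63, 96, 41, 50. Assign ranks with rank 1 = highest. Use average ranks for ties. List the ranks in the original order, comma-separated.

2, 9, 1, 4, 7, 5, 6, 11, 8, 3, 12, 10

Sorted (descending): 99, 98, 96, 89, 80, 74, 64, 63, 61, 50, 43, 41
No ties — each value takes its position as its rank.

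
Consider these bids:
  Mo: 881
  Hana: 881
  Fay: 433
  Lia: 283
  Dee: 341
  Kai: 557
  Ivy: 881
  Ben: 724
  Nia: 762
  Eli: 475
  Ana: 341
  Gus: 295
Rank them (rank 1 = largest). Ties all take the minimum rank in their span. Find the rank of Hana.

Sorted (descending): 881, 881, 881, 762, 724, 557, 475, 433, 341, 341, 295, 283
The 3 values of 881 occupy positions 1–3 → each gets rank 1.
The 2 values of 341 occupy positions 9–10 → each gets rank 9.
Hana has value 881 → rank 1.

1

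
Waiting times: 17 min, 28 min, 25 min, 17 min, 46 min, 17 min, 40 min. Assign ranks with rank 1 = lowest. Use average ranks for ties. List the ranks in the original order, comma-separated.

Sorted (ascending): 17, 17, 17, 25, 28, 40, 46
The 3 values of 17 occupy positions 1–3 → average rank 2.

2, 5, 4, 2, 7, 2, 6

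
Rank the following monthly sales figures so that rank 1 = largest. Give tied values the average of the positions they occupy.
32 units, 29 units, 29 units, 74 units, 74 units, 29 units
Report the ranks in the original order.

3, 5, 5, 1.5, 1.5, 5

Sorted (descending): 74, 74, 32, 29, 29, 29
The 2 values of 74 occupy positions 1–2 → average rank (1+2)/2 = 1.5.
The 3 values of 29 occupy positions 4–6 → average rank 5.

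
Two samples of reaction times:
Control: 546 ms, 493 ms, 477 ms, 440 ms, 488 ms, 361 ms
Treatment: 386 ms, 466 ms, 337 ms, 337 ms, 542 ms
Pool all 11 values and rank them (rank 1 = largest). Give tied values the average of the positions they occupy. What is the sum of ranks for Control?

Sorted (descending): 546, 542, 493, 488, 477, 466, 440, 386, 361, 337, 337
The 2 values of 337 occupy positions 10–11 → average rank (10+11)/2 = 10.5.
Control values → pooled ranks: 546→1, 493→3, 477→5, 440→7, 488→4, 361→9
Rank sum = 1 + 3 + 5 + 7 + 4 + 9 = 29

29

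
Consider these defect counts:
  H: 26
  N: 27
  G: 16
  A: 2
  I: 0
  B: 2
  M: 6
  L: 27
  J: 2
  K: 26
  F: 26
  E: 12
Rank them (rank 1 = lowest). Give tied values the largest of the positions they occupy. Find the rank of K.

Sorted (ascending): 0, 2, 2, 2, 6, 12, 16, 26, 26, 26, 27, 27
The 3 values of 2 occupy positions 2–4 → each gets rank 4.
The 3 values of 26 occupy positions 8–10 → each gets rank 10.
The 2 values of 27 occupy positions 11–12 → each gets rank 12.
K has value 26 → rank 10.

10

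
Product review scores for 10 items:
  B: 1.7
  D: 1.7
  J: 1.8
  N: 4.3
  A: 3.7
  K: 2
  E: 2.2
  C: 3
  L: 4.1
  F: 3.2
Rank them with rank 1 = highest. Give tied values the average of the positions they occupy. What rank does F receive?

Sorted (descending): 4.3, 4.1, 3.7, 3.2, 3, 2.2, 2, 1.8, 1.7, 1.7
The 2 values of 1.7 occupy positions 9–10 → average rank (9+10)/2 = 9.5.
F has value 3.2 → rank 4.

4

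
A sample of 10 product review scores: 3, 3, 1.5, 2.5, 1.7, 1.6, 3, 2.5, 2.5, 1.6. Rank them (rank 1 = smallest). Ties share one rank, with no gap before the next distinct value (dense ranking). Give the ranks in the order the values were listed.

Sorted (ascending): 1.5, 1.6, 1.6, 1.7, 2.5, 2.5, 2.5, 3, 3, 3
The 2 values of 1.6 share dense rank 2.
The 3 values of 2.5 share dense rank 4.
The 3 values of 3 share dense rank 5.
Remaining distinct values take the next consecutive integers.

5, 5, 1, 4, 3, 2, 5, 4, 4, 2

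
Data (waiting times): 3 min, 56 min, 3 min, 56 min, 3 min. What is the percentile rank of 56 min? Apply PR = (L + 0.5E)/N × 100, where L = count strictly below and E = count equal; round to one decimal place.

80.0

N = 5.
Strictly below 56: 3. Equal to 56: 2.
PR = (3 + 0.5·2)/5 × 100 = 80.0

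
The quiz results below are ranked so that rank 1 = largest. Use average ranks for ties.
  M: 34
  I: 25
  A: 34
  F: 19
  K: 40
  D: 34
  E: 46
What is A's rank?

4

Sorted (descending): 46, 40, 34, 34, 34, 25, 19
The 3 values of 34 occupy positions 3–5 → average rank 4.
A has value 34 → rank 4.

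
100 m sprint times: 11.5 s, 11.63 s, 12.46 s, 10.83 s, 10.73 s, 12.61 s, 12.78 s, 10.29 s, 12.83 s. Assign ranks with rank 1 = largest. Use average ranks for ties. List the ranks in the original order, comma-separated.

Sorted (descending): 12.83, 12.78, 12.61, 12.46, 11.63, 11.5, 10.83, 10.73, 10.29
No ties — each value takes its position as its rank.

6, 5, 4, 7, 8, 3, 2, 9, 1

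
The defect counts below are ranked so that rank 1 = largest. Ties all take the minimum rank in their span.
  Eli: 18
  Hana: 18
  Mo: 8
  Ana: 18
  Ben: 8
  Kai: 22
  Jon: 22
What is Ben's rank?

Sorted (descending): 22, 22, 18, 18, 18, 8, 8
The 2 values of 22 occupy positions 1–2 → each gets rank 1.
The 3 values of 18 occupy positions 3–5 → each gets rank 3.
The 2 values of 8 occupy positions 6–7 → each gets rank 6.
Ben has value 8 → rank 6.

6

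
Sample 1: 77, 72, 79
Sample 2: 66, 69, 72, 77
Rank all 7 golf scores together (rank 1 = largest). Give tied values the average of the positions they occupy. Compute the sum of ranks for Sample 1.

Sorted (descending): 79, 77, 77, 72, 72, 69, 66
The 2 values of 77 occupy positions 2–3 → average rank (2+3)/2 = 2.5.
The 2 values of 72 occupy positions 4–5 → average rank (4+5)/2 = 4.5.
Sample 1 values → pooled ranks: 77→2.5, 72→4.5, 79→1
Rank sum = 2.5 + 4.5 + 1 = 8

8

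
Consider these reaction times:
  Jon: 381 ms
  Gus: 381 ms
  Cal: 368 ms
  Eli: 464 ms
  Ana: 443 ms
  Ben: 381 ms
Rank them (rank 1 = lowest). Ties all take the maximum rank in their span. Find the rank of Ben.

Sorted (ascending): 368, 381, 381, 381, 443, 464
The 3 values of 381 occupy positions 2–4 → each gets rank 4.
Ben has value 381 ms → rank 4.

4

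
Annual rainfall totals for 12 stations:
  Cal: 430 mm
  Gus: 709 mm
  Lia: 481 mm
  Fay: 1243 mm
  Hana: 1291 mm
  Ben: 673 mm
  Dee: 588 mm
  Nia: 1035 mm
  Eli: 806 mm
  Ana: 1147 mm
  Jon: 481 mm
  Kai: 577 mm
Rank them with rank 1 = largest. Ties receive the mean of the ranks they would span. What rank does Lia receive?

10.5

Sorted (descending): 1291, 1243, 1147, 1035, 806, 709, 673, 588, 577, 481, 481, 430
The 2 values of 481 occupy positions 10–11 → average rank (10+11)/2 = 10.5.
Lia has value 481 mm → rank 10.5.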